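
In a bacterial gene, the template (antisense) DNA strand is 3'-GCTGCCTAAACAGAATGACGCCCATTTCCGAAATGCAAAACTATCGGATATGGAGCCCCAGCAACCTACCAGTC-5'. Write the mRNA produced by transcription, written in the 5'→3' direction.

Reading the template 3'→5' as shown, RNA polymerase pairs each base (A→U, T→A, G↔C) to build mRNA 5'→3' directly.

5'-CGACGGAUUUGUCUUACUGCGGGUAAAGGCUUUACGUUUUGAUAGCCUAUACCUCGGGGUCGUUGGAUGGUCAG-3'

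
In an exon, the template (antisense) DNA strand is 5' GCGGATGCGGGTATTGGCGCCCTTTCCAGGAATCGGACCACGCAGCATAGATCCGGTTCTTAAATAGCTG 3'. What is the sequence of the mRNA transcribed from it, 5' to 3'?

RNA polymerase reads the template 3'→5' and synthesizes mRNA 5'→3' by base-pairing (A→U, T→A, G↔C). The complement of the template is CGCCTACGCCCATAACCGCGGGAAAGGTCCTTAGCCTGGTGCGTCGTATCTAGGCCAAGAATTTATCGAC; antiparallel, so 5'→3' the coding strand is CAGCTATTTAAGAACCGGATCTATGCTGCGTGGTCCGATTCCTGGAAAGGGCGCCAATACCCGCATCCGC. Replace T with U for the mRNA.

5'-CAGCUAUUUAAGAACCGGAUCUAUGCUGCGUGGUCCGAUUCCUGGAAAGGGCGCCAAUACCCGCAUCCGC-3'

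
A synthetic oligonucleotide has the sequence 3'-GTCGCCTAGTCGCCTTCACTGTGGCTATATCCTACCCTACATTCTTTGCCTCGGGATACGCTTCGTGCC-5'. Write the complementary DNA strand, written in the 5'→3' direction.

5'-CAGCGGATCAGCGGAAGTGACACCGATATAGGATGGGATGTAAGAAACGGAGCCCTATGCGAAGCACGG-3'

The strand is given 3'→5', so its complement runs 5'→3' in the same left-to-right order: pair each base A↔T, G↔C.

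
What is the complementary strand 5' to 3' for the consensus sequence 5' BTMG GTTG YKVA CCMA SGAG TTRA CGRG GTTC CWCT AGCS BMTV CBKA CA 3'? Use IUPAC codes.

Standard pairs A↔T, G↔C; ambiguity codes pair R↔Y, M↔K, W↔W, S↔S, B↔V. Complement (VAKCCAACRMBTGGKTSCTCAAYTGCYCCAAGGWGATCGSVKABGVMTGT), then reverse for 5'→3'.

5′-TGTMVGBAKVSGCTAGWGGAACCYCGTYAACTCSTKGGTBMRCAACCKAV-3′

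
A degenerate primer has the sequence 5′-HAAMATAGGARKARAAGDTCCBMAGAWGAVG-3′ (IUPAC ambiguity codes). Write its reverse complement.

Standard pairs A↔T, G↔C; ambiguity codes pair R↔Y, M↔K, W↔W, B↔V, D↔H. Complement (DTTKTATCCTYMTYTTCHAGGVKTCTWCTBC), then reverse for 5'→3'.

5'-CBTCWTCTKVGGAHCTTYTMYTCCTATKTTD-3'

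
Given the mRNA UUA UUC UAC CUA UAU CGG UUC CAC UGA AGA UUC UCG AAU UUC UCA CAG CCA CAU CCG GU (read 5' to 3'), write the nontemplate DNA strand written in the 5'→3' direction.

5'-TTATTCTACCTATATCGGTTCCACTGAAGATTCTCGAATTTCTCACAGCCACATCCGGT-3'

The coding DNA strand has the same 5'→3' sequence as the mRNA with U replaced by T.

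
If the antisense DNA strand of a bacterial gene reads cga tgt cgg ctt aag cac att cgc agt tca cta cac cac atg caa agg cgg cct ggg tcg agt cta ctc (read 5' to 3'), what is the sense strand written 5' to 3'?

The coding strand is complementary and antiparallel to the template: take the complement (A↔T, G↔C) and reverse.

5'-GAGTAGACTCGACCCAGGCCGCCTTTGCATGTGGTGTAGTGAACTGCGAATGTGCTTAAGCCGACATCG-3'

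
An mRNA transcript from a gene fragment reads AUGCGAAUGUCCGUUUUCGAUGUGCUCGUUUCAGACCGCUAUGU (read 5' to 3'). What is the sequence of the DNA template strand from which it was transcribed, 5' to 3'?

Replace U with T to get the coding DNA strand: ATGCGAATGTCCGTTTTCGATGTGCTCGTTTCAGACCGCTATGT. The template strand is its reverse complement (complement TACGCTTACAGGCAAAAGCTACACGAGCAAAGTCTGGCGATACA, then reverse).

5'-ACATAGCGGTCTGAAACGAGCACATCGAAAACGGACATTCGCAT-3'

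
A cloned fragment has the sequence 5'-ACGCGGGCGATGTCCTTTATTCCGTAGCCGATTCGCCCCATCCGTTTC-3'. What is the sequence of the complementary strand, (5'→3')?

5'-GAAACGGATGGGGCGAATCGGCTACGGAATAAAGGACATCGCCCGCGT-3'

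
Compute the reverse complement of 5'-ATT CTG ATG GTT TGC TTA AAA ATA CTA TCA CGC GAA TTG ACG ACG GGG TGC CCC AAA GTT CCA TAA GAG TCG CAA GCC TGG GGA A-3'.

5′-TTCCCCAGGCTTGCGACTCTTATGGAACTTTGGGGCACCCCGTCGTCAATTCGCGTGATAGTATTTTTAAGCAAACCATCAGAAT-3′

Reading the sequence 3'→5' and pairing each base (A↔T, G↔C) gives the reverse complement directly.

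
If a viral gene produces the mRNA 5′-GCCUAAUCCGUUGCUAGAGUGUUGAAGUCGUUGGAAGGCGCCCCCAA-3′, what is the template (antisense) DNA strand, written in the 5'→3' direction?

5'-TTGGGGGCGCCTTCCAACGACTTCAACACTCTAGCAACGGATTAGGC-3'

Replace U with T to get the coding DNA strand: GCCTAATCCGTTGCTAGAGTGTTGAAGTCGTTGGAAGGCGCCCCCAA. The template strand is its reverse complement (complement CGGATTAGGCAACGATCTCACAACTTCAGCAACCTTCCGCGGGGGTT, then reverse).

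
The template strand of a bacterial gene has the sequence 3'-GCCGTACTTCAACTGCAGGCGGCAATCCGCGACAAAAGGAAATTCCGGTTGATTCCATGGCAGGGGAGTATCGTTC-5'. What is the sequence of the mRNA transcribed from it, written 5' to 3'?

5'-CGGCAUGAAGUUGACGUCCGCCGUUAGGCGCUGUUUUCCUUUAAGGCCAACUAAGGUACCGUCCCCUCAUAGCAAG-3'

Reading the template 3'→5' as shown, RNA polymerase pairs each base (A→U, T→A, G↔C) to build mRNA 5'→3' directly.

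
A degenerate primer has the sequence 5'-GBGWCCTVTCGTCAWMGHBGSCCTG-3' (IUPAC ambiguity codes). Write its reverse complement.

Standard pairs A↔T, G↔C; ambiguity codes pair M↔K, W↔W, S↔S, B↔V, H↔D. Complement (CVCWGGABAGCAGTWKCDVCSGGAC), then reverse for 5'→3'.

5'-CAGGSCVDCKWTGACGABAGGWCVC-3'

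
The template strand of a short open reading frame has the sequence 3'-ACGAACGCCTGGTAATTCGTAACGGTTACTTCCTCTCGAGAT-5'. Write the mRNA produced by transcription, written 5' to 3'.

Reading the template 3'→5' as shown, RNA polymerase pairs each base (A→U, T→A, G↔C) to build mRNA 5'→3' directly.

5′-UGCUUGCGGACCAUUAAGCAUUGCCAAUGAAGGAGAGCUCUA-3′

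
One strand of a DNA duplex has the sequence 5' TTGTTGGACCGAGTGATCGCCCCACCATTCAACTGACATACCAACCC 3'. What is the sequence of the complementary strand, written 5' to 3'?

5′-GGGTTGGTATGTCAGTTGAATGGTGGGGCGATCACTCGGTCCAACAA-3′

The complement of TTGTTGGACCGAGTGATCGCCCCACCATTCAACTGACATACCAACCC is AACAACCTGGCTCACTAGCGGGGTGGTAAGTTGACTGTATGGTTGGG (A↔T, G↔C). DNA strands are antiparallel, so the complementary strand runs 3'→5'; reversing gives the 5'→3' form.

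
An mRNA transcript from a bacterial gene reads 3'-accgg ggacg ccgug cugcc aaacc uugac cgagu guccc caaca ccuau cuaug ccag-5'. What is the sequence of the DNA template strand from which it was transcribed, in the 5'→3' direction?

5'-TGGCCCCTGCGGCACGACGGTTTGGAACTGGCTCACAGGGGTTGTGGATAGATACGGTC-3'

Written 5'→3' the mRNA is GACCGUAUCUAUCCACAACCCCUGUGAGCCAGUUCCAAACCGUCGUGCCGCAGGGGCCA, so the coding DNA strand is GACCGTATCTATCCACAACCCCTGTGAGCCAGTTCCAAACCGTCGTGCCGCAGGGGCCA. The template is its reverse complement.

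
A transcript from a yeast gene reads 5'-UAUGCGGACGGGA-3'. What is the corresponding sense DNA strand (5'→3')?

5'-TATGCGGACGGGA-3'

The coding DNA strand has the same 5'→3' sequence as the mRNA with U replaced by T.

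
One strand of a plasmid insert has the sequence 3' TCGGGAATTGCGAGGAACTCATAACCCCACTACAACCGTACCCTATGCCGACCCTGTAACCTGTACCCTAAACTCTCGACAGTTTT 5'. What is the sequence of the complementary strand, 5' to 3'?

5'-AGCCCTTAACGCTCCTTGAGTATTGGGGTGATGTTGGCATGGGATACGGCTGGGACATTGGACATGGGATTTGAGAGCTGTCAAAA-3'

The strand is given 3'→5', so its complement runs 5'→3' in the same left-to-right order: pair each base A↔T, G↔C.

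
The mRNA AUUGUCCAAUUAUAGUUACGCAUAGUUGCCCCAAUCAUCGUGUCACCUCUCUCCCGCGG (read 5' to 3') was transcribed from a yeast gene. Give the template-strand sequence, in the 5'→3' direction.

5'-CCGCGGGAGAGAGGTGACACGATGATTGGGGCAACTATGCGTAACTATAATTGGACAAT-3'

Replace U with T to get the coding DNA strand: ATTGTCCAATTATAGTTACGCATAGTTGCCCCAATCATCGTGTCACCTCTCTCCCGCGG. The template strand is its reverse complement (complement TAACAGGTTAATATCAATGCGTATCAACGGGGTTAGTAGCACAGTGGAGAGAGGGCGCC, then reverse).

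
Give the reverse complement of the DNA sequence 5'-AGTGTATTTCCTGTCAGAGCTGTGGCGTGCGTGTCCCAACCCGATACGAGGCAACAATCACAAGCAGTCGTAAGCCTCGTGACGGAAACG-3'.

Complement each base (A↔T, G↔C): TCACATAAAGGACAGTCTCGACACCGCACGCACAGGGTTGGGCTATGCTCCGTTGTTAGTGTTCGTCAGCATTCGGAGCACTGCCTTTGC. Then reverse.

5′-CGTTTCCGTCACGAGGCTTACGACTGCTTGTGATTGTTGCCTCGTATCGGGTTGGGACACGCACGCCACAGCTCTGACAGGAAATACACT-3′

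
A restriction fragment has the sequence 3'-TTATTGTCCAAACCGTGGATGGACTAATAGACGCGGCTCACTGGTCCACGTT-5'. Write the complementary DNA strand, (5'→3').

The strand is given 3'→5', so its complement runs 5'→3' in the same left-to-right order: pair each base A↔T, G↔C.

5'-AATAACAGGTTTGGCACCTACCTGATTATCTGCGCCGAGTGACCAGGTGCAA-3'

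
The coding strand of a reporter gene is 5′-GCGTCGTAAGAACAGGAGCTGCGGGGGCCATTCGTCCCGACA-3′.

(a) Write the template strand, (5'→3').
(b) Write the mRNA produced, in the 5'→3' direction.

(a) The template strand is the reverse complement of the coding strand: complement CGCAGCATTCTTGTCCTCGACGCCCCCGGTAAGCAGGGCTGT, then reverse.
(b) mRNA matches the coding strand with T→U.

(a) 5'-TGTCGGGACGAATGGCCCCCGCAGCTCCTGTTCTTACGACGC-3'
(b) 5′-GCGUCGUAAGAACAGGAGCUGCGGGGGCCAUUCGUCCCGACA-3′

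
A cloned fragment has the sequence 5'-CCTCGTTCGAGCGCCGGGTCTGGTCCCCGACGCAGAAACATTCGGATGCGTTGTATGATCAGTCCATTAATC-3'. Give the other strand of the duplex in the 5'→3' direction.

5'-GATTAATGGACTGATCATACAACGCATCCGAATGTTTCTGCGTCGGGGACCAGACCCGGCGCTCGAACGAGG-3'

Pairing A↔T and G↔C gives GGAGCAAGCTCGCGGCCCAGACCAGGGGCTGCGTCTTTGTAAGCCTACGCAACATACTAGTCAGGTAATTAG, running 3'→5'. Reverse for the 5'→3' convention.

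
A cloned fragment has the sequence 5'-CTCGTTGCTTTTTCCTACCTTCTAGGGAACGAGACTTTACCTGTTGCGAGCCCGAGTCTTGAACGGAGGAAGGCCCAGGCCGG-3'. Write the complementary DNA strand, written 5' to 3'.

The complement of CTCGTTGCTTTTTCCTACCTTCTAGGGAACGAGACTTTACCTGTTGCGAGCCCGAGTCTTGAACGGAGGAAGGCCCAGGCCGG is GAGCAACGAAAAAGGATGGAAGATCCCTTGCTCTGAAATGGACAACGCTCGGGCTCAGAACTTGCCTCCTTCCGGGTCCGGCC (A↔T, G↔C). DNA strands are antiparallel, so the complementary strand runs 3'→5'; reversing gives the 5'→3' form.

5'-CCGGCCTGGGCCTTCCTCCGTTCAAGACTCGGGCTCGCAACAGGTAAAGTCTCGTTCCCTAGAAGGTAGGAAAAAGCAACGAG-3'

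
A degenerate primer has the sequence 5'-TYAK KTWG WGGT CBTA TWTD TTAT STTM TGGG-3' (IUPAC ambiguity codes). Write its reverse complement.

5′-CCCAKAASATAAHAWATAVGACCWCWAMMTRA-3′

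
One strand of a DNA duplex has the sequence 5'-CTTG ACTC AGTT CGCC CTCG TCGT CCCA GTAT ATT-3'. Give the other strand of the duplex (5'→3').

5'-AATATACTGGGACGACGAGGGCGAACTGAGTCAAG-3'

Pairing A↔T and G↔C gives GAACTGAGTCAAGCGGGAGCAGCAGGGTCATATAA, running 3'→5'. Reverse for the 5'→3' convention.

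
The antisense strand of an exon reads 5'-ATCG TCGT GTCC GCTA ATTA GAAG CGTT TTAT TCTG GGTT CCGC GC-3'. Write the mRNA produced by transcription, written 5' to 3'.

5'-GCGCGGAACCCAGAAUAAAACGCUUCUAAUUAGCGGACACGACGAU-3'

The mRNA has the sequence of the coding strand (reverse complement of the template) with T→U. Reverse complement of ATCGTCGTGTCCGCTAATTAGAAGCGTTTTATTCTGGGTTCCGCGC is GCGCGGAACCCAGAATAAAACGCTTCTAATTAGCGGACACGACGAT; then T→U.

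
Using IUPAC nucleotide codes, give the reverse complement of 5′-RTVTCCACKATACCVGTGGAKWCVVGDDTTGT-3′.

Standard pairs A↔T, G↔C; ambiguity codes pair R↔Y, K↔M, W↔W, D↔H, V↔B. Complement (YABAGGTGMTATGGBCACCTMWGBBCHHAACA), then reverse for 5'→3'.

5'-ACAAHHCBBGWMTCCACBGGTATMGTGGABAY-3'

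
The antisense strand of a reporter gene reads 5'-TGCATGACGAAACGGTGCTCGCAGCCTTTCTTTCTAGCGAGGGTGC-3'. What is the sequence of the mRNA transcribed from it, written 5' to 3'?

5'-GCACCCUCGCUAGAAAGAAAGGCUGCGAGCACCGUUUCGUCAUGCA-3'

The mRNA has the sequence of the coding strand (reverse complement of the template) with T→U. Reverse complement of TGCATGACGAAACGGTGCTCGCAGCCTTTCTTTCTAGCGAGGGTGC is GCACCCTCGCTAGAAAGAAAGGCTGCGAGCACCGTTTCGTCATGCA; then T→U.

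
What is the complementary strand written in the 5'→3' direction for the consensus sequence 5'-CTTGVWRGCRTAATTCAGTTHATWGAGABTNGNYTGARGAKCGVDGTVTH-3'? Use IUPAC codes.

5'-DABACHBCGMTCYTCARNCNAVTCTCWATDAACTGAATTAYGCYWBCAAG-3'

Standard pairs A↔T, G↔C; ambiguity codes pair R↔Y, K↔M, W↔W, B↔V, D↔H, N↔N. Complement (GAACBWYCGYATTAAGTCAADTAWCTCTVANCNRACTYCTMGCBHCABAD), then reverse for 5'→3'.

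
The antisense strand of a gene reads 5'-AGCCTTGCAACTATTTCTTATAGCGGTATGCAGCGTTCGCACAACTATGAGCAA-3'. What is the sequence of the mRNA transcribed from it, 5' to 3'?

5'-UUGCUCAUAGUUGUGCGAACGCUGCAUACCGCUAUAAGAAAUAGUUGCAAGGCU-3'

RNA polymerase reads the template 3'→5' and synthesizes mRNA 5'→3' by base-pairing (A→U, T→A, G↔C). The complement of the template is TCGGAACGTTGATAAAGAATATCGCCATACGTCGCAAGCGTGTTGATACTCGTT; antiparallel, so 5'→3' the coding strand is TTGCTCATAGTTGTGCGAACGCTGCATACCGCTATAAGAAATAGTTGCAAGGCT. Replace T with U for the mRNA.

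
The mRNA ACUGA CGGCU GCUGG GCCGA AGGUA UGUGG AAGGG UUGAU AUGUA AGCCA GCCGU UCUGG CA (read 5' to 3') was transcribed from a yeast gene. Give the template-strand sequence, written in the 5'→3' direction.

Replace U with T to get the coding DNA strand: ACTGACGGCTGCTGGGCCGAAGGTATGTGGAAGGGTTGATATGTAAGCCAGCCGTTCTGGCA. The template strand is its reverse complement (complement TGACTGCCGACGACCCGGCTTCCATACACCTTCCCAACTATACATTCGGTCGGCAAGACCGT, then reverse).

5'-TGCCAGAACGGCTGGCTTACATATCAACCCTTCCACATACCTTCGGCCCAGCAGCCGTCAGT-3'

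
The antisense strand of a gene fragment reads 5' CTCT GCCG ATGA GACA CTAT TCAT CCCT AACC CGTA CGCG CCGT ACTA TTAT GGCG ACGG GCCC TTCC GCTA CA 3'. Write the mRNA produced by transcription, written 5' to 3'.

5'-UGUAGCGGAAGGGCCCGUCGCCAUAAUAGUACGGCGCGUACGGGUUAGGGAUGAAUAGUGUCUCAUCGGCAGAG-3'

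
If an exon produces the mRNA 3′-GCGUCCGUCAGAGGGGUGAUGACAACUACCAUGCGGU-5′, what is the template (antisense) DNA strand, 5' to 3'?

5'-CGCAGGCAGTCTCCCCACTACTGTTGATGGTACGCCA-3'

Written 5'→3' the mRNA is UGGCGUACCAUCAACAGUAGUGGGGAGACUGCCUGCG, so the coding DNA strand is TGGCGTACCATCAACAGTAGTGGGGAGACTGCCTGCG. The template is its reverse complement.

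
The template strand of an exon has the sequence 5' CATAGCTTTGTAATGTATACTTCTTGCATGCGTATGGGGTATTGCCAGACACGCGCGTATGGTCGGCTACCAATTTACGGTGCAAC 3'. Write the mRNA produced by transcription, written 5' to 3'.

RNA polymerase reads the template 3'→5' and synthesizes mRNA 5'→3' by base-pairing (A→U, T→A, G↔C). The complement of the template is GTATCGAAACATTACATATGAAGAACGTACGCATACCCCATAACGGTCTGTGCGCGCATACCAGCCGATGGTTAAATGCCACGTTG; antiparallel, so 5'→3' the coding strand is GTTGCACCGTAAATTGGTAGCCGACCATACGCGCGTGTCTGGCAATACCCCATACGCATGCAAGAAGTATACATTACAAAGCTATG. Replace T with U for the mRNA.

5′-GUUGCACCGUAAAUUGGUAGCCGACCAUACGCGCGUGUCUGGCAAUACCCCAUACGCAUGCAAGAAGUAUACAUUACAAAGCUAUG-3′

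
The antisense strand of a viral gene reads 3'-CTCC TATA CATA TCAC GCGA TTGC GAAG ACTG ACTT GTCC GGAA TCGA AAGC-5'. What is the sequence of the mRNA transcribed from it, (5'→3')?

5'-GAGGAUAUGUAUAGUGCGCUAACGCUUCUGACUGAACAGGCCUUAGCUUUCG-3'

Reading the template 3'→5' as shown, RNA polymerase pairs each base (A→U, T→A, G↔C) to build mRNA 5'→3' directly.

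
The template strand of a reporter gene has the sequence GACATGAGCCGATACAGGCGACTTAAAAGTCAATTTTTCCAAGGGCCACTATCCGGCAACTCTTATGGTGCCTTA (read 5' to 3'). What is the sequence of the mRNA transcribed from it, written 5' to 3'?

5'-UAAGGCACCAUAAGAGUUGCCGGAUAGUGGCCCUUGGAAAAAUUGACUUUUAAGUCGCCUGUAUCGGCUCAUGUC-3'

The mRNA has the sequence of the coding strand (reverse complement of the template) with T→U. Reverse complement of GACATGAGCCGATACAGGCGACTTAAAAGTCAATTTTTCCAAGGGCCACTATCCGGCAACTCTTATGGTGCCTTA is TAAGGCACCATAAGAGTTGCCGGATAGTGGCCCTTGGAAAAATTGACTTTTAAGTCGCCTGTATCGGCTCATGTC; then T→U.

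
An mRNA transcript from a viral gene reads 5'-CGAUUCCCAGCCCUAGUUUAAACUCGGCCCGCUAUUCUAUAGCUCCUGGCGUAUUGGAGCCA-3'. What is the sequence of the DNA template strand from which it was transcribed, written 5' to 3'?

5'-TGGCTCCAATACGCCAGGAGCTATAGAATAGCGGGCCGAGTTTAAACTAGGGCTGGGAATCG-3'

Replace U with T to get the coding DNA strand: CGATTCCCAGCCCTAGTTTAAACTCGGCCCGCTATTCTATAGCTCCTGGCGTATTGGAGCCA. The template strand is its reverse complement (complement GCTAAGGGTCGGGATCAAATTTGAGCCGGGCGATAAGATATCGAGGACCGCATAACCTCGGT, then reverse).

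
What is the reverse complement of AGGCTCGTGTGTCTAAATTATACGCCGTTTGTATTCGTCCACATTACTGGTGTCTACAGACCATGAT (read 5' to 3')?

Reading the sequence 3'→5' and pairing each base (A↔T, G↔C) gives the reverse complement directly.

5′-ATCATGGTCTGTAGACACCAGTAATGTGGACGAATACAAACGGCGTATAATTTAGACACACGAGCCT-3′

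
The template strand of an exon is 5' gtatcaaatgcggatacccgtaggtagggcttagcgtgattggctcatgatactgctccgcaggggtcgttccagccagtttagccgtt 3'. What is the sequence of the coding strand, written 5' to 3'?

5'-AACGGCTAAACTGGCTGGAACGACCCCTGCGGAGCAGTATCATGAGCCAATCACGCTAAGCCCTACCTACGGGTATCCGCATTTGATAC-3'

The coding strand is complementary and antiparallel to the template: take the complement (A↔T, G↔C) and reverse.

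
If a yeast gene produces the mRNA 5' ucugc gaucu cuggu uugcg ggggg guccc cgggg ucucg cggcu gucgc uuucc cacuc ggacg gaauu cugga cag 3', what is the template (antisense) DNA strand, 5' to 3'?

5'-CTGTCCAGAATTCCGTCCGAGTGGGAAAGCGACAGCCGCGAGACCCCGGGGACCCCCCCGCAAACCAGAGATCGCAGA-3'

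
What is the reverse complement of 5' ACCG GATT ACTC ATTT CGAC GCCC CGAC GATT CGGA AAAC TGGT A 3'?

Reading the sequence 3'→5' and pairing each base (A↔T, G↔C) gives the reverse complement directly.

5'-TACCAGTTTTCCGAATCGTCGGGGCGTCGAAATGAGTAATCCGGT-3'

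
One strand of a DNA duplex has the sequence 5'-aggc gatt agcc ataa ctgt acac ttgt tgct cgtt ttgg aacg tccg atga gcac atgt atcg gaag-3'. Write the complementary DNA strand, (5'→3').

5'-CTTCCGATACATGTGCTCATCGGACGTTCCAAAACGAGCAACAAGTGTACAGTTATGGCTAATCGCCT-3'

Pairing A↔T and G↔C gives TCCGCTAATCGGTATTGACATGTGAACAACGAGCAAAACCTTGCAGGCTACTCGTGTACATAGCCTTC, running 3'→5'. Reverse for the 5'→3' convention.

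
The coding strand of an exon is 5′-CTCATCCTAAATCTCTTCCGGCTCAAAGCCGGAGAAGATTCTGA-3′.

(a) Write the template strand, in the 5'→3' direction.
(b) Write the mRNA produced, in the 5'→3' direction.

(a) The template strand is the reverse complement of the coding strand: complement GAGTAGGATTTAGAGAAGGCCGAGTTTCGGCCTCTTCTAAGACT, then reverse.
(b) mRNA matches the coding strand with T→U.

(a) 5'-TCAGAATCTTCTCCGGCTTTGAGCCGGAAGAGATTTAGGATGAG-3'
(b) 5'-CUCAUCCUAAAUCUCUUCCGGCUCAAAGCCGGAGAAGAUUCUGA-3'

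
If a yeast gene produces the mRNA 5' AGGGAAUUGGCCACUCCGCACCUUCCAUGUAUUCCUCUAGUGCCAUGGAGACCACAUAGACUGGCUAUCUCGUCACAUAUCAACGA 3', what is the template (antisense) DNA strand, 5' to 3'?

Replace U with T to get the coding DNA strand: AGGGAATTGGCCACTCCGCACCTTCCATGTATTCCTCTAGTGCCATGGAGACCACATAGACTGGCTATCTCGTCACATATCAACGA. The template strand is its reverse complement (complement TCCCTTAACCGGTGAGGCGTGGAAGGTACATAAGGAGATCACGGTACCTCTGGTGTATCTGACCGATAGAGCAGTGTATAGTTGCT, then reverse).

5'-TCGTTGATATGTGACGAGATAGCCAGTCTATGTGGTCTCCATGGCACTAGAGGAATACATGGAAGGTGCGGAGTGGCCAATTCCCT-3'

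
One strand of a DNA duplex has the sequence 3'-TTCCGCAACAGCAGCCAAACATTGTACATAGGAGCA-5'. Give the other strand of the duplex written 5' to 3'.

The strand is given 3'→5', so its complement runs 5'→3' in the same left-to-right order: pair each base A↔T, G↔C.

5'-AAGGCGTTGTCGTCGGTTTGTAACATGTATCCTCGT-3'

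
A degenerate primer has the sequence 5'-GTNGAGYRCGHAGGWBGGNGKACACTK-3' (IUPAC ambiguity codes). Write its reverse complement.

5'-MAGTGTMCNCCVWCCTDCGYRCTCNAC-3'

Standard pairs A↔T, G↔C; ambiguity codes pair R↔Y, K↔M, W↔W, B↔V, H↔D, N↔N. Complement (CANCTCRYGCDTCCWVCCNCMTGTGAM), then reverse for 5'→3'.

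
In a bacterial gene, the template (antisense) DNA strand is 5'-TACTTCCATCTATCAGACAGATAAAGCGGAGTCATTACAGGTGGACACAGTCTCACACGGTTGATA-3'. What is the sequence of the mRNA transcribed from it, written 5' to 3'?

The mRNA has the sequence of the coding strand (reverse complement of the template) with T→U. Reverse complement of TACTTCCATCTATCAGACAGATAAAGCGGAGTCATTACAGGTGGACACAGTCTCACACGGTTGATA is TATCAACCGTGTGAGACTGTGTCCACCTGTAATGACTCCGCTTTATCTGTCTGATAGATGGAAGTA; then T→U.

5'-UAUCAACCGUGUGAGACUGUGUCCACCUGUAAUGACUCCGCUUUAUCUGUCUGAUAGAUGGAAGUA-3'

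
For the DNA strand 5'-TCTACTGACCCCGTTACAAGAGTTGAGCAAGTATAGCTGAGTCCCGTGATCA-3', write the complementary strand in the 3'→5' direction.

Base-pairing A↔T, G↔C gives the complement. The complementary strand is antiparallel, so paired with a 5'→3' strand it runs 3'→5'.

3'-AGATGACTGGGGCAATGTTCTCAACTCGTTCATATCGACTCAGGGCACTAGT-5'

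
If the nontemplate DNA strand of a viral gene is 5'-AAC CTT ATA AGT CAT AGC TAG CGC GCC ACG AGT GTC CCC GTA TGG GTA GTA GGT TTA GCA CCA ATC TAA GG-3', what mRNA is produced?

5'-AACCUUAUAAGUCAUAGCUAGCGCGCCACGAGUGUCCCCGUAUGGGUAGUAGGUUUAGCACCAAUCUAAGG-3'

mRNA has the coding-strand sequence with U in place of T.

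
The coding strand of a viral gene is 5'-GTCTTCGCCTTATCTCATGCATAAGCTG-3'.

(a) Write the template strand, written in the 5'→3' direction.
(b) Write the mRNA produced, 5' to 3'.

(a) The template strand is the reverse complement of the coding strand: complement CAGAAGCGGAATAGAGTACGTATTCGAC, then reverse.
(b) mRNA matches the coding strand with T→U.

(a) 5'-CAGCTTATGCATGAGATAAGGCGAAGAC-3'
(b) 5'-GUCUUCGCCUUAUCUCAUGCAUAAGCUG-3'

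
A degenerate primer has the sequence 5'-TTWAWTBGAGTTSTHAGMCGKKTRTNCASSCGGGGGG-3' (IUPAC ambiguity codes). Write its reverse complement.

Standard pairs A↔T, G↔C; ambiguity codes pair R↔Y, M↔K, W↔W, S↔S, B↔V, H↔D, N↔N. Complement (AAWTWAVCTCAASADTCKGCMMAYANGTSSGCCCCCC), then reverse for 5'→3'.

5'-CCCCCCGSSTGNAYAMMCGKCTDASAACTCVAWTWAA-3'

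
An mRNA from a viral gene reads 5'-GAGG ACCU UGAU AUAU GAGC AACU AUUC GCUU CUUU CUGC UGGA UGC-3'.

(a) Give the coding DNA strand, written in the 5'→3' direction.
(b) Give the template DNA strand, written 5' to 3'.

(a) 5'-GAGGACCTTGATATATGAGCAACTATTCGCTTCTTTCTGCTGGATGC-3'
(b) 5'-GCATCCAGCAGAAAGAAGCGAATAGTTGCTCATATATCAAGGTCCTC-3'

(a) The coding strand matches the mRNA with U→T.
(b) The template strand is the reverse complement of the coding strand.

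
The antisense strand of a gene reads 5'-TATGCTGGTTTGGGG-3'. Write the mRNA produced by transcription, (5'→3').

5'-CCCCAAACCAGCAUA-3'

The mRNA has the sequence of the coding strand (reverse complement of the template) with T→U. Reverse complement of TATGCTGGTTTGGGG is CCCCAAACCAGCATA; then T→U.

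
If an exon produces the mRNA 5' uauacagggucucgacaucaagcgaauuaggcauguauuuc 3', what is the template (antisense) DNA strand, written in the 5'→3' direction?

5'-GAAATACATGCCTAATTCGCTTGATGTCGAGACCCTGTATA-3'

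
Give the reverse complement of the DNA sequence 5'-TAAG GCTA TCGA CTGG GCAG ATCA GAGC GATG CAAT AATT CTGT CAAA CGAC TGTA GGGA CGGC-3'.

5'-GCCGTCCCTACAGTCGTTTGACAGAATTATTGCATCGCTCTGATCTGCCCAGTCGATAGCCTTA-3'

Complement each base (A↔T, G↔C): ATTCCGATAGCTGACCCGTCTAGTCTCGCTACGTTATTAAGACAGTTTGCTGACATCCCTGCCG. Then reverse.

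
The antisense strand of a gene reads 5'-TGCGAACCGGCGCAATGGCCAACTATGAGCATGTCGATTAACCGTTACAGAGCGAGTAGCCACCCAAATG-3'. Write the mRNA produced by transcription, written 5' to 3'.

5'-CAUUUGGGUGGCUACUCGCUCUGUAACGGUUAAUCGACAUGCUCAUAGUUGGCCAUUGCGCCGGUUCGCA-3'

RNA polymerase reads the template 3'→5' and synthesizes mRNA 5'→3' by base-pairing (A→U, T→A, G↔C). The complement of the template is ACGCTTGGCCGCGTTACCGGTTGATACTCGTACAGCTAATTGGCAATGTCTCGCTCATCGGTGGGTTTAC; antiparallel, so 5'→3' the coding strand is CATTTGGGTGGCTACTCGCTCTGTAACGGTTAATCGACATGCTCATAGTTGGCCATTGCGCCGGTTCGCA. Replace T with U for the mRNA.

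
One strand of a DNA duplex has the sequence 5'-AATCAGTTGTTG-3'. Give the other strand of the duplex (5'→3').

5′-CAACAACTGATT-3′

Pairing A↔T and G↔C gives TTAGTCAACAAC, running 3'→5'. Reverse for the 5'→3' convention.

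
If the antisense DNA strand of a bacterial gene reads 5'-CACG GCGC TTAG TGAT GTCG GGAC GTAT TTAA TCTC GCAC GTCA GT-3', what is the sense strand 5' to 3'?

The coding strand is complementary and antiparallel to the template: take the complement (A↔T, G↔C) and reverse.

5'-ACTGACGTGCGAGATTAAATACGTCCCGACATCACTAAGCGCCGTG-3'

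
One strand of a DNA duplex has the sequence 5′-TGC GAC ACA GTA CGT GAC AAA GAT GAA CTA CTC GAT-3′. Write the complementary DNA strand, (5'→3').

5'-ATCGAGTAGTTCATCTTTGTCACGTACTGTGTCGCA-3'

The complement of TGCGACACAGTACGTGACAAAGATGAACTACTCGAT is ACGCTGTGTCATGCACTGTTTCTACTTGATGAGCTA (A↔T, G↔C). DNA strands are antiparallel, so the complementary strand runs 3'→5'; reversing gives the 5'→3' form.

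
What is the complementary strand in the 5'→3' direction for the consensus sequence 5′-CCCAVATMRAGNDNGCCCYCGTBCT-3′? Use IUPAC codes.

Standard pairs A↔T, G↔C; ambiguity codes pair R↔Y, M↔K, B↔V, D↔H, N↔N. Complement (GGGTBTAKYTCNHNCGGGRGCAVGA), then reverse for 5'→3'.

5'-AGVACGRGGGCNHNCTYKATBTGGG-3'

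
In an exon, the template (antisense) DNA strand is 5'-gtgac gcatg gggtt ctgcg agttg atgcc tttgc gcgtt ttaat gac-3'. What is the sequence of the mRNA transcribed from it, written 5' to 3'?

The mRNA has the sequence of the coding strand (reverse complement of the template) with T→U. Reverse complement of GTGACGCATGGGGTTCTGCGAGTTGATGCCTTTGCGCGTTTTAATGAC is GTCATTAAAACGCGCAAAGGCATCAACTCGCAGAACCCCATGCGTCAC; then T→U.

5'-GUCAUUAAAACGCGCAAAGGCAUCAACUCGCAGAACCCCAUGCGUCAC-3'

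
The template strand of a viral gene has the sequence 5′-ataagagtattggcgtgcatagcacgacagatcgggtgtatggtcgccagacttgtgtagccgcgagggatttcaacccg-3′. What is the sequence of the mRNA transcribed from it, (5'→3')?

The mRNA has the sequence of the coding strand (reverse complement of the template) with T→U. Reverse complement of ATAAGAGTATTGGCGTGCATAGCACGACAGATCGGGTGTATGGTCGCCAGACTTGTGTAGCCGCGAGGGATTTCAACCCG is CGGGTTGAAATCCCTCGCGGCTACACAAGTCTGGCGACCATACACCCGATCTGTCGTGCTATGCACGCCAATACTCTTAT; then T→U.

5'-CGGGUUGAAAUCCCUCGCGGCUACACAAGUCUGGCGACCAUACACCCGAUCUGUCGUGCUAUGCACGCCAAUACUCUUAU-3'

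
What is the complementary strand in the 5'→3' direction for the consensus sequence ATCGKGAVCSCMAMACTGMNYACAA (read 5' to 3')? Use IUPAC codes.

5'-TTGTRNKCAGTKTKGSGBTCMCGAT-3'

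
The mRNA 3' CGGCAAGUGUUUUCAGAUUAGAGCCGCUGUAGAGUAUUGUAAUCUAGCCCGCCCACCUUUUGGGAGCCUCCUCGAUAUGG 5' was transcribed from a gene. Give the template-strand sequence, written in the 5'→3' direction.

Written 5'→3' the mRNA is GGUAUAGCUCCUCCGAGGGUUUUCCACCCGCCCGAUCUAAUGUUAUGAGAUGUCGCCGAGAUUAGACUUUUGUGAACGGC, so the coding DNA strand is GGTATAGCTCCTCCGAGGGTTTTCCACCCGCCCGATCTAATGTTATGAGATGTCGCCGAGATTAGACTTTTGTGAACGGC. The template is its reverse complement.

5'-GCCGTTCACAAAAGTCTAATCTCGGCGACATCTCATAACATTAGATCGGGCGGGTGGAAAACCCTCGGAGGAGCTATACC-3'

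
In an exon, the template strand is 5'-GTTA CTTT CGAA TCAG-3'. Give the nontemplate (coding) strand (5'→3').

5'-CTGATTCGAAAGTAAC-3'

The coding strand is complementary and antiparallel to the template: take the complement (A↔T, G↔C) and reverse.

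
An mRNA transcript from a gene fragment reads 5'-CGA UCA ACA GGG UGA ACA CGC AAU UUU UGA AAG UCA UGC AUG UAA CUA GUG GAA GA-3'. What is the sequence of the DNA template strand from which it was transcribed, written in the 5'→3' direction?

Replace U with T to get the coding DNA strand: CGATCAACAGGGTGAACACGCAATTTTTGAAAGTCATGCATGTAACTAGTGGAAGA. The template strand is its reverse complement (complement GCTAGTTGTCCCACTTGTGCGTTAAAAACTTTCAGTACGTACATTGATCACCTTCT, then reverse).

5'-TCTTCCACTAGTTACATGCATGACTTTCAAAAATTGCGTGTTCACCCTGTTGATCG-3'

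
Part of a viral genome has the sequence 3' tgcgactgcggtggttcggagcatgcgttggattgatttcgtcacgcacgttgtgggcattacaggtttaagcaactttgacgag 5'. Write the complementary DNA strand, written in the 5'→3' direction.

The strand is given 3'→5', so its complement runs 5'→3' in the same left-to-right order: pair each base A↔T, G↔C.

5'-ACGCTGACGCCACCAAGCCTCGTACGCAACCTAACTAAAGCAGTGCGTGCAACACCCGTAATGTCCAAATTCGTTGAAACTGCTC-3'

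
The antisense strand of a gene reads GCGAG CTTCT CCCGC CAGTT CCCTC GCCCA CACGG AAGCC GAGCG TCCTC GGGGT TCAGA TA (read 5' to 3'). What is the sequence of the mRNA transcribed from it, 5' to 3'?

5'-UAUCUGAACCCCGAGGACGCUCGGCUUCCGUGUGGGCGAGGGAACUGGCGGGAGAAGCUCGC-3'

RNA polymerase reads the template 3'→5' and synthesizes mRNA 5'→3' by base-pairing (A→U, T→A, G↔C). The complement of the template is CGCTCGAAGAGGGCGGTCAAGGGAGCGGGTGTGCCTTCGGCTCGCAGGAGCCCCAAGTCTAT; antiparallel, so 5'→3' the coding strand is TATCTGAACCCCGAGGACGCTCGGCTTCCGTGTGGGCGAGGGAACTGGCGGGAGAAGCTCGC. Replace T with U for the mRNA.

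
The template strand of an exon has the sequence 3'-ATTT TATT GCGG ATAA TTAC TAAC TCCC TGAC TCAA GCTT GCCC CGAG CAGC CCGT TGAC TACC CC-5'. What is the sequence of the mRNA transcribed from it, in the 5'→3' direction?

5'-UAAAAUAACGCCUAUUAAUGAUUGAGGGACUGAGUUCGAACGGGGCUCGUCGGGCAACUGAUGGGG-3'

Reading the template 3'→5' as shown, RNA polymerase pairs each base (A→U, T→A, G↔C) to build mRNA 5'→3' directly.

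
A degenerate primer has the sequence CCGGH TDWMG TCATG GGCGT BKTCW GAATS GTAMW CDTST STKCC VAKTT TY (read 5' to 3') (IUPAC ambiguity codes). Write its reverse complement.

Standard pairs A↔T, G↔C; ambiguity codes pair Y↔R, M↔K, W↔W, S↔S, B↔V, D↔H. Complement (GGCCDAHWKCAGTACCCGCAVMAGWCTTASCATKWGHASASAMGGBTMAAAR), then reverse for 5'→3'.

5'-RAAAMTBGGMASASAHGWKTACSATTCWGAMVACGCCCATGACKWHADCCGG-3'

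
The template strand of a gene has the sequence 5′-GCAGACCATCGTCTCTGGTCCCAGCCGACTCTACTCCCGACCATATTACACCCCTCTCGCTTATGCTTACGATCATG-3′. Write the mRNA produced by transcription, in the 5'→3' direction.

RNA polymerase reads the template 3'→5' and synthesizes mRNA 5'→3' by base-pairing (A→U, T→A, G↔C). The complement of the template is CGTCTGGTAGCAGAGACCAGGGTCGGCTGAGATGAGGGCTGGTATAATGTGGGGAGAGCGAATACGAATGCTAGTAC; antiparallel, so 5'→3' the coding strand is CATGATCGTAAGCATAAGCGAGAGGGGTGTAATATGGTCGGGAGTAGAGTCGGCTGGGACCAGAGACGATGGTCTGC. Replace T with U for the mRNA.

5'-CAUGAUCGUAAGCAUAAGCGAGAGGGGUGUAAUAUGGUCGGGAGUAGAGUCGGCUGGGACCAGAGACGAUGGUCUGC-3'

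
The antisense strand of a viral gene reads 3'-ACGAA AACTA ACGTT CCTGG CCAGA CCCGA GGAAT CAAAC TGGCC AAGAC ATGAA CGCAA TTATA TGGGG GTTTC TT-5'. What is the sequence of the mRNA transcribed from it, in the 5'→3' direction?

Reading the template 3'→5' as shown, RNA polymerase pairs each base (A→U, T→A, G↔C) to build mRNA 5'→3' directly.

5'-UGCUUUUGAUUGCAAGGACCGGUCUGGGCUCCUUAGUUUGACCGGUUCUGUACUUGCGUUAAUAUACCCCCAAAGAA-3'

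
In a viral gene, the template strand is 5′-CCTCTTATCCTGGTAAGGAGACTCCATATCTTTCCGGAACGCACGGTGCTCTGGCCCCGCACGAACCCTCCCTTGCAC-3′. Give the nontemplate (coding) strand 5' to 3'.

5′-GTGCAAGGGAGGGTTCGTGCGGGGCCAGAGCACCGTGCGTTCCGGAAAGATATGGAGTCTCCTTACCAGGATAAGAGG-3′

The coding strand is complementary and antiparallel to the template: take the complement (A↔T, G↔C) and reverse.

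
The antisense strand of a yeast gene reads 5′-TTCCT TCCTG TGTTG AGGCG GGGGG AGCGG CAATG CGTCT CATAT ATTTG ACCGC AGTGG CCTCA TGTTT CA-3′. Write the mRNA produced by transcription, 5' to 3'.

The mRNA has the sequence of the coding strand (reverse complement of the template) with T→U. Reverse complement of TTCCTTCCTGTGTTGAGGCGGGGGGAGCGGCAATGCGTCTCATATATTTGACCGCAGTGGCCTCATGTTTCA is TGAAACATGAGGCCACTGCGGTCAAATATATGAGACGCATTGCCGCTCCCCCCGCCTCAACACAGGAAGGAA; then T→U.

5'-UGAAACAUGAGGCCACUGCGGUCAAAUAUAUGAGACGCAUUGCCGCUCCCCCCGCCUCAACACAGGAAGGAA-3'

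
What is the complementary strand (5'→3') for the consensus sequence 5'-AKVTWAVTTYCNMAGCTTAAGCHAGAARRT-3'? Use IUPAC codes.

Standard pairs A↔T, G↔C; ambiguity codes pair R↔Y, M↔K, W↔W, H↔D, V↔B, N↔N. Complement (TMBAWTBAARGNKTCGAATTCGDTCTTYYA), then reverse for 5'→3'.

5'-AYYTTCTDGCTTAAGCTKNGRAABTWABMT-3'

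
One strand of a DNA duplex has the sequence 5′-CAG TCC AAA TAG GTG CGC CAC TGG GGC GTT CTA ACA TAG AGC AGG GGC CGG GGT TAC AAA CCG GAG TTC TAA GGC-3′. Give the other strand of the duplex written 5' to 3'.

5'-GCCTTAGAACTCCGGTTTGTAACCCCGGCCCCTGCTCTATGTTAGAACGCCCCAGTGGCGCACCTATTTGGACTG-3'

The complement of CAGTCCAAATAGGTGCGCCACTGGGGCGTTCTAACATAGAGCAGGGGCCGGGGTTACAAACCGGAGTTCTAAGGC is GTCAGGTTTATCCACGCGGTGACCCCGCAAGATTGTATCTCGTCCCCGGCCCCAATGTTTGGCCTCAAGATTCCG (A↔T, G↔C). DNA strands are antiparallel, so the complementary strand runs 3'→5'; reversing gives the 5'→3' form.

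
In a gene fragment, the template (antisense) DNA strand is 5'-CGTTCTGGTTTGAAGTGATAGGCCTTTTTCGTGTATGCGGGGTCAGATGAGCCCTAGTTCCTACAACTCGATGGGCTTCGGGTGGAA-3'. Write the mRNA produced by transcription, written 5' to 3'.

The mRNA has the sequence of the coding strand (reverse complement of the template) with T→U. Reverse complement of CGTTCTGGTTTGAAGTGATAGGCCTTTTTCGTGTATGCGGGGTCAGATGAGCCCTAGTTCCTACAACTCGATGGGCTTCGGGTGGAA is TTCCACCCGAAGCCCATCGAGTTGTAGGAACTAGGGCTCATCTGACCCCGCATACACGAAAAAGGCCTATCACTTCAAACCAGAACG; then T→U.

5'-UUCCACCCGAAGCCCAUCGAGUUGUAGGAACUAGGGCUCAUCUGACCCCGCAUACACGAAAAAGGCCUAUCACUUCAAACCAGAACG-3'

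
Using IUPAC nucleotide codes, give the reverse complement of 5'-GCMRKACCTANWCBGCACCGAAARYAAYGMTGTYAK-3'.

5′-MTRACAKCRTTRYTTTCGGTGCVGWNTAGGTMYKGC-3′

Standard pairs A↔T, G↔C; ambiguity codes pair R↔Y, M↔K, W↔W, B↔V, N↔N. Complement (CGKYMTGGATNWGVCGTGGCTTTYRTTRCKACARTM), then reverse for 5'→3'.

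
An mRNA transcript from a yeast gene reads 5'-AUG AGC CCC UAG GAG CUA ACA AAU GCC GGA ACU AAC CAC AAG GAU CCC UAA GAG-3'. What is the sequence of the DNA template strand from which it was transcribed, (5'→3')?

5'-CTCTTAGGGATCCTTGTGGTTAGTTCCGGCATTTGTTAGCTCCTAGGGGCTCAT-3'

Replace U with T to get the coding DNA strand: ATGAGCCCCTAGGAGCTAACAAATGCCGGAACTAACCACAAGGATCCCTAAGAG. The template strand is its reverse complement (complement TACTCGGGGATCCTCGATTGTTTACGGCCTTGATTGGTGTTCCTAGGGATTCTC, then reverse).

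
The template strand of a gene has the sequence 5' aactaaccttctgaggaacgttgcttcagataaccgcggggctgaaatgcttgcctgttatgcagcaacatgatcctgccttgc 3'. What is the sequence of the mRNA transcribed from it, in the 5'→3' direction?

5'-GCAAGGCAGGAUCAUGUUGCUGCAUAACAGGCAAGCAUUUCAGCCCCGCGGUUAUCUGAAGCAACGUUCCUCAGAAGGUUAGUU-3'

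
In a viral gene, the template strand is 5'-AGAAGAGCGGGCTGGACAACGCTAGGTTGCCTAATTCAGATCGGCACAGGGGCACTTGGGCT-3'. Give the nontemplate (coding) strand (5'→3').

5'-AGCCCAAGTGCCCCTGTGCCGATCTGAATTAGGCAACCTAGCGTTGTCCAGCCCGCTCTTCT-3'

The coding strand is complementary and antiparallel to the template: take the complement (A↔T, G↔C) and reverse.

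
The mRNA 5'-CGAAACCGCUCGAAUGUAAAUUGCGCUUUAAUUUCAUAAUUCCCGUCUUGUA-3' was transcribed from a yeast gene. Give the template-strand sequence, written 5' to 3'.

Replace U with T to get the coding DNA strand: CGAAACCGCTCGAATGTAAATTGCGCTTTAATTTCATAATTCCCGTCTTGTA. The template strand is its reverse complement (complement GCTTTGGCGAGCTTACATTTAACGCGAAATTAAAGTATTAAGGGCAGAACAT, then reverse).

5'-TACAAGACGGGAATTATGAAATTAAAGCGCAATTTACATTCGAGCGGTTTCG-3'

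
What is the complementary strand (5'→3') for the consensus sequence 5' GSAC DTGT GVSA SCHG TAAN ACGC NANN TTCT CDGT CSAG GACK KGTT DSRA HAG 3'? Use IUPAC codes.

5'-CTDTYSHAACMMGTCCTSGACHGAGAANNTNGCGTNTTACDGSTSBCACAHGTSC-3'

Standard pairs A↔T, G↔C; ambiguity codes pair R↔Y, K↔M, S↔S, D↔H, V↔B, N↔N. Complement (CSTGHACACBSTSGDCATTNTGCGNTNNAAGAGHCAGSTCCTGMMCAAHSYTDTC), then reverse for 5'→3'.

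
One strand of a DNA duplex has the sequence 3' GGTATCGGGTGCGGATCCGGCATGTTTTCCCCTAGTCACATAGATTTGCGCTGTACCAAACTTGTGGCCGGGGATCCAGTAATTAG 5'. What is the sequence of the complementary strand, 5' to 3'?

The strand is given 3'→5', so its complement runs 5'→3' in the same left-to-right order: pair each base A↔T, G↔C.

5'-CCATAGCCCACGCCTAGGCCGTACAAAAGGGGATCAGTGTATCTAAACGCGACATGGTTTGAACACCGGCCCCTAGGTCATTAATC-3'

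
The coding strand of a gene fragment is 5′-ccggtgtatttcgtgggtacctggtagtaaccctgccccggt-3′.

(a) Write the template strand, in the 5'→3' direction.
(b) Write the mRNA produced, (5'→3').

(a) 5'-ACCGGGGCAGGGTTACTACCAGGTACCCACGAAATACACCGG-3'
(b) 5'-CCGGUGUAUUUCGUGGGUACCUGGUAGUAACCCUGCCCCGGU-3'

(a) The template strand is the reverse complement of the coding strand: complement GGCCACATAAAGCACCCATGGACCATCATTGGGACGGGGCCA, then reverse.
(b) mRNA matches the coding strand with T→U.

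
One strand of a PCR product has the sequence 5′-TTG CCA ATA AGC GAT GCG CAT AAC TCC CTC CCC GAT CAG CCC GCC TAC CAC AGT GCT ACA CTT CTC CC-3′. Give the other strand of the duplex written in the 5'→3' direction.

5'-GGGAGAAGTGTAGCACTGTGGTAGGCGGGCTGATCGGGGAGGGAGTTATGCGCATCGCTTATTGGCAA-3'

The complement of TTGCCAATAAGCGATGCGCATAACTCCCTCCCCGATCAGCCCGCCTACCACAGTGCTACACTTCTCCC is AACGGTTATTCGCTACGCGTATTGAGGGAGGGGCTAGTCGGGCGGATGGTGTCACGATGTGAAGAGGG (A↔T, G↔C). DNA strands are antiparallel, so the complementary strand runs 3'→5'; reversing gives the 5'→3' form.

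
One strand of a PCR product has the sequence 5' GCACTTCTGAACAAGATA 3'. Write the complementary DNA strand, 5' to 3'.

5'-TATCTTGTTCAGAAGTGC-3'

The complement of GCACTTCTGAACAAGATA is CGTGAAGACTTGTTCTAT (A↔T, G↔C). DNA strands are antiparallel, so the complementary strand runs 3'→5'; reversing gives the 5'→3' form.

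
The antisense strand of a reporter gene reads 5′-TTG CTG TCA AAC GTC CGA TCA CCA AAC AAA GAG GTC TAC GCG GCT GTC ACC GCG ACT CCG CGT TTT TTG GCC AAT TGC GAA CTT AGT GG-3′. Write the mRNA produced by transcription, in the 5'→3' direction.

RNA polymerase reads the template 3'→5' and synthesizes mRNA 5'→3' by base-pairing (A→U, T→A, G↔C). The complement of the template is AACGACAGTTTGCAGGCTAGTGGTTTGTTTCTCCAGATGCGCCGACAGTGGCGCTGAGGCGCAAAAAACCGGTTAACGCTTGAATCACC; antiparallel, so 5'→3' the coding strand is CCACTAAGTTCGCAATTGGCCAAAAAACGCGGAGTCGCGGTGACAGCCGCGTAGACCTCTTTGTTTGGTGATCGGACGTTTGACAGCAA. Replace T with U for the mRNA.

5'-CCACUAAGUUCGCAAUUGGCCAAAAAACGCGGAGUCGCGGUGACAGCCGCGUAGACCUCUUUGUUUGGUGAUCGGACGUUUGACAGCAA-3'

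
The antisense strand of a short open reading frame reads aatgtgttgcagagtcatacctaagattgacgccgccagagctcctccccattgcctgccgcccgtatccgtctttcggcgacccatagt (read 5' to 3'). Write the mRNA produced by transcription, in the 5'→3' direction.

5'-ACUAUGGGUCGCCGAAAGACGGAUACGGGCGGCAGGCAAUGGGGAGGAGCUCUGGCGGCGUCAAUCUUAGGUAUGACUCUGCAACACAUU-3'

RNA polymerase reads the template 3'→5' and synthesizes mRNA 5'→3' by base-pairing (A→U, T→A, G↔C). The complement of the template is TTACACAACGTCTCAGTATGGATTCTAACTGCGGCGGTCTCGAGGAGGGGTAACGGACGGCGGGCATAGGCAGAAAGCCGCTGGGTATCA; antiparallel, so 5'→3' the coding strand is ACTATGGGTCGCCGAAAGACGGATACGGGCGGCAGGCAATGGGGAGGAGCTCTGGCGGCGTCAATCTTAGGTATGACTCTGCAACACATT. Replace T with U for the mRNA.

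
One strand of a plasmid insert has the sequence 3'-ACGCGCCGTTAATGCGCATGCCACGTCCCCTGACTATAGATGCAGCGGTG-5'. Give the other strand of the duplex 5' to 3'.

The strand is given 3'→5', so its complement runs 5'→3' in the same left-to-right order: pair each base A↔T, G↔C.

5′-TGCGCGGCAATTACGCGTACGGTGCAGGGGACTGATATCTACGTCGCCAC-3′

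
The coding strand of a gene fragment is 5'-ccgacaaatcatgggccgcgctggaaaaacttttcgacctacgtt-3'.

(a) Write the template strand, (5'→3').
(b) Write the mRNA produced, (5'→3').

(a) 5′-AACGTAGGTCGAAAAGTTTTTCCAGCGCGGCCCATGATTTGTCGG-3′
(b) 5'-CCGACAAAUCAUGGGCCGCGCUGGAAAAACUUUUCGACCUACGUU-3'

(a) The template strand is the reverse complement of the coding strand: complement GGCTGTTTAGTACCCGGCGCGACCTTTTTGAAAAGCTGGATGCAA, then reverse.
(b) mRNA matches the coding strand with T→U.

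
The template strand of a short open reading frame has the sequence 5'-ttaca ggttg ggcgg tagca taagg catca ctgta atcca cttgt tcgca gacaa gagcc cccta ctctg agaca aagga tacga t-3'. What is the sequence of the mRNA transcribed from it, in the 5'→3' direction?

The mRNA has the sequence of the coding strand (reverse complement of the template) with T→U. Reverse complement of TTACAGGTTGGGCGGTAGCATAAGGCATCACTGTAATCCACTTGTTCGCAGACAAGAGCCCCCTACTCTGAGACAAAGGATACGAT is ATCGTATCCTTTGTCTCAGAGTAGGGGGCTCTTGTCTGCGAACAAGTGGATTACAGTGATGCCTTATGCTACCGCCCAACCTGTAA; then T→U.

5'-AUCGUAUCCUUUGUCUCAGAGUAGGGGGCUCUUGUCUGCGAACAAGUGGAUUACAGUGAUGCCUUAUGCUACCGCCCAACCUGUAA-3'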